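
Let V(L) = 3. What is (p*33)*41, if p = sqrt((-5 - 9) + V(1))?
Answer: 1353*I*sqrt(11) ≈ 4487.4*I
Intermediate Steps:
p = I*sqrt(11) (p = sqrt((-5 - 9) + 3) = sqrt(-14 + 3) = sqrt(-11) = I*sqrt(11) ≈ 3.3166*I)
(p*33)*41 = ((I*sqrt(11))*33)*41 = (33*I*sqrt(11))*41 = 1353*I*sqrt(11)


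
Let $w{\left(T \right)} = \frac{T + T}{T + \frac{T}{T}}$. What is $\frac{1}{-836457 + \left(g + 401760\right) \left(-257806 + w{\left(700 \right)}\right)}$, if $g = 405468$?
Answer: $- \frac{701}{145883319696525} \approx -4.8052 \cdot 10^{-12}$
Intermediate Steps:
$w{\left(T \right)} = \frac{2 T}{1 + T}$ ($w{\left(T \right)} = \frac{2 T}{T + 1} = \frac{2 T}{1 + T}$)
$\frac{1}{-836457 + \left(g + 401760\right) \left(-257806 + w{\left(700 \right)}\right)} = \frac{1}{-836457 + \left(405468 + 401760\right) \left(-257806 + 2 \cdot 700 \frac{1}{1 + 700}\right)} = \frac{1}{-836457 + 807228 \left(-257806 + 2 \cdot 700 \cdot \frac{1}{701}\right)} = \frac{1}{-836457 + 807228 \left(-257806 + \frac{1400}{701}\right)} = \frac{1}{-836457 + 807228 \left(- \frac{180720606}{701}\right)} = \frac{1}{-836457 - \frac{145882733340168}{701}} = \frac{1}{- \frac{145883319696525}{701}} = - \frac{701}{145883319696525}$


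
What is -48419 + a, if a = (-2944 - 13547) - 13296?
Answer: -78206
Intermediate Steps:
a = -29787 (a = -16491 - 13296 = -29787)
-48419 + a = -48419 - 29787 = -78206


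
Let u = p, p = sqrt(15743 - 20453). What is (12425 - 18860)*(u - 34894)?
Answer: 224542890 - 6435*I*sqrt(4710) ≈ 2.2454e+8 - 4.4163e+5*I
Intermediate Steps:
p = I*sqrt(4710) (p = sqrt(-4710) = I*sqrt(4710) ≈ 68.629*I)
u = I*sqrt(4710) ≈ 68.629*I
(12425 - 18860)*(u - 34894) = (12425 - 18860)*(I*sqrt(4710) - 34894) = -6435*(-34894 + I*sqrt(4710)) = 224542890 - 6435*I*sqrt(4710)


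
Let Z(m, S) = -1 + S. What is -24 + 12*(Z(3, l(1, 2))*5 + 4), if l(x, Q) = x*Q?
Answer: 84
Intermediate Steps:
l(x, Q) = Q*x
-24 + 12*(Z(3, l(1, 2))*5 + 4) = -24 + 12*((-1 + 2*1)*5 + 4) = -24 + 12*((-1 + 2)*5 + 4) = -24 + 12*(1*5 + 4) = -24 + 12*(5 + 4) = -24 + 12*9 = -24 + 108 = 84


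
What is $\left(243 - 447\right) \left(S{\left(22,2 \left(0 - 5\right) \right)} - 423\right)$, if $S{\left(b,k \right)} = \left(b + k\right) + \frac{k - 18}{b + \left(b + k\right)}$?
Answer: $84012$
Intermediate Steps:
$S{\left(b,k \right)} = b + k + \frac{-18 + k}{k + 2 b}$ ($S{\left(b,k \right)} = \left(b + k\right) + \frac{-18 + k}{k + 2 b} = b + k + \frac{-18 + k}{k + 2 b}$)
$\left(243 - 447\right) \left(S{\left(22,2 \left(0 - 5\right) \right)} - 423\right) = \left(243 - 447\right) \left(\frac{-18 + 2 \left(0 - 5\right) + \left(2 \left(0 - 5\right)\right)^{2} + 2 \cdot 22^{2} + 3 \cdot 22 \cdot 2 \left(0 - 5\right)}{2 \left(0 - 5\right) + 2 \cdot 22} - 423\right) = - 204 \left(\frac{-18 + 2 \left(-5\right) + \left(2 \left(-5\right)\right)^{2} + 2 \cdot 484 + 3 \cdot 22 \cdot 2 \left(-5\right)}{2 \left(-5\right) + 44} - 423\right) = - 204 \left(\frac{-18 - 10 + \left(-10\right)^{2} + 968 + 3 \cdot 22 \left(-10\right)}{-10 + 44} - 423\right) = - 204 \left(\frac{-18 - 10 + 100 + 968 - 660}{34} - 423\right) = - 204 \left(\frac{1}{34} \cdot 380 - 423\right) = - 204 \left(\frac{190}{17} - 423\right) = \left(-204\right) \left(- \frac{7001}{17}\right) = 84012$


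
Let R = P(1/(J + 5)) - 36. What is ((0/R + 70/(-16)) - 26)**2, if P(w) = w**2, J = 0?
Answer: 59049/64 ≈ 922.64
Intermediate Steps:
R = -899/25 (R = (1/(0 + 5))**2 - 36 = (1/5)**2 - 36 = 1/25 - 36 = -899/25 ≈ -35.960)
((0/R + 70/(-16)) - 26)**2 = ((0/(-899/25) + 70/(-16)) - 26)**2 = ((0*(-25/899) + 70*(-1/16)) - 26)**2 = ((0 - 35/8) - 26)**2 = (-35/8 - 26)**2 = (-243/8)**2 = 59049/64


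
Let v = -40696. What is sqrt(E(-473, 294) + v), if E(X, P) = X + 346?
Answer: I*sqrt(40823) ≈ 202.05*I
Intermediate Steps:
E(X, P) = 346 + X
sqrt(E(-473, 294) + v) = sqrt((346 - 473) - 40696) = sqrt(-127 - 40696) = sqrt(-40823) = I*sqrt(40823)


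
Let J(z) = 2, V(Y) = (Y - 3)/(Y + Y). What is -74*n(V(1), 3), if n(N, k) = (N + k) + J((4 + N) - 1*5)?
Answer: -296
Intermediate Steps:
V(Y) = (-3 + Y)/(2*Y) (V(Y) = (-3 + Y)/((2*Y)) = (-3 + Y)*(1/(2*Y)) = (-3 + Y)/(2*Y))
n(N, k) = 2 + N + k (n(N, k) = (N + k) + 2 = 2 + N + k)
-74*n(V(1), 3) = -74*(2 + (1/2)*(-3 + 1)/1 + 3) = -74*(2 + (1/2)*1*(-2) + 3) = -74*(2 - 1 + 3) = -74*4 = -296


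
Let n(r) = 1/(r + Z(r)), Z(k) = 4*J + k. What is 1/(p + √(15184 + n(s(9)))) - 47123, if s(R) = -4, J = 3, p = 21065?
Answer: -83637489344789/1774876163 - 2*√60737/1774876163 ≈ -47123.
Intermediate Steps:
Z(k) = 12 + k (Z(k) = 4*3 + k = 12 + k)
n(r) = 1/(12 + 2*r) (n(r) = 1/(r + (12 + r)) = 1/(12 + 2*r))
1/(p + √(15184 + n(s(9)))) - 47123 = 1/(21065 + √(15184 + 1/(2*(6 - 4)))) - 47123 = 1/(21065 + √(15184 + (½)/2)) - 47123 = 1/(21065 + √(15184 + (½)*(½))) - 47123 = 1/(21065 + √(15184 + ¼)) - 47123 = 1/(21065 + √(60737/4)) - 47123 = 1/(21065 + √60737/2) - 47123 = -47123 + 1/(21065 + √60737/2)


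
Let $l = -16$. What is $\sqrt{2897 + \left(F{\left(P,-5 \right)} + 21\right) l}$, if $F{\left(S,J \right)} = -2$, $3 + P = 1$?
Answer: $\sqrt{2593} \approx 50.922$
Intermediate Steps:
$P = -2$ ($P = -3 + 1 = -2$)
$\sqrt{2897 + \left(F{\left(P,-5 \right)} + 21\right) l} = \sqrt{2897 + \left(-2 + 21\right) \left(-16\right)} = \sqrt{2897 + 19 \left(-16\right)} = \sqrt{2897 - 304} = \sqrt{2593}$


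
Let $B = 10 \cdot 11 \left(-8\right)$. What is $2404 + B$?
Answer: $1524$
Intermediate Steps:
$B = -880$ ($B = 110 \left(-8\right) = -880$)
$2404 + B = 2404 - 880 = 1524$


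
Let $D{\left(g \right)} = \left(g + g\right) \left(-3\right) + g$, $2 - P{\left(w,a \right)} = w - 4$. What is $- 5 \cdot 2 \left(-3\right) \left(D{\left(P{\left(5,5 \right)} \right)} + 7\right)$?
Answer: $60$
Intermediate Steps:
$P{\left(w,a \right)} = 6 - w$ ($P{\left(w,a \right)} = 2 - \left(w - 4\right) = 2 - \left(-4 + w\right) = 6 - w$)
$D{\left(g \right)} = - 5 g$ ($D{\left(g \right)} = 2 g \left(-3\right) + g = - 6 g + g = - 5 g$)
$- 5 \cdot 2 \left(-3\right) \left(D{\left(P{\left(5,5 \right)} \right)} + 7\right) = - 5 \cdot 2 \left(-3\right) \left(- 5 \left(6 - 5\right) + 7\right) = \left(-5\right) \left(-6\right) \left(- 5 \left(6 - 5\right) + 7\right) = 30 \left(\left(-5\right) 1 + 7\right) = 30 \left(-5 + 7\right) = 30 \cdot 2 = 60$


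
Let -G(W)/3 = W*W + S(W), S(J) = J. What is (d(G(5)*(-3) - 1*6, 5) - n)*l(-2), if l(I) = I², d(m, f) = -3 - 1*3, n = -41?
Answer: 140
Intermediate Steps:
G(W) = -3*W - 3*W² (G(W) = -3*(W*W + W) = -3*(W² + W) = -3*(W + W²) = -3*W - 3*W²)
d(m, f) = -6 (d(m, f) = -3 - 3 = -6)
(d(G(5)*(-3) - 1*6, 5) - n)*l(-2) = (-6 - 1*(-41))*(-2)² = (-6 + 41)*4 = 35*4 = 140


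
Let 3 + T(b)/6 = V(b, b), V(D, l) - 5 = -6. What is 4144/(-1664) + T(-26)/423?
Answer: -37351/14664 ≈ -2.5471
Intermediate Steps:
V(D, l) = -1 (V(D, l) = 5 - 6 = -1)
T(b) = -24 (T(b) = -18 + 6*(-1) = -18 - 6 = -24)
4144/(-1664) + T(-26)/423 = 4144/(-1664) - 24/423 = 4144*(-1/1664) - 24*1/423 = -259/104 - 8/141 = -37351/14664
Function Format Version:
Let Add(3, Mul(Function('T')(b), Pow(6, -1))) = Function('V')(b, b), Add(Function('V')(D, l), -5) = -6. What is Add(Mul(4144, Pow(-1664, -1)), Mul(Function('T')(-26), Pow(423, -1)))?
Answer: Rational(-37351, 14664) ≈ -2.5471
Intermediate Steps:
Function('V')(D, l) = -1 (Function('V')(D, l) = Add(5, -6) = -1)
Function('T')(b) = -24 (Function('T')(b) = Add(-18, Mul(6, -1)) = Add(-18, -6) = -24)
Add(Mul(4144, Pow(-1664, -1)), Mul(Function('T')(-26), Pow(423, -1))) = Add(Mul(4144, Pow(-1664, -1)), Mul(-24, Pow(423, -1))) = Add(Mul(4144, Rational(-1, 1664)), Mul(-24, Rational(1, 423))) = Add(Rational(-259, 104), Rational(-8, 141)) = Rational(-37351, 14664)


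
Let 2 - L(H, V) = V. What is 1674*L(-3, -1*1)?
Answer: 5022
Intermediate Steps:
L(H, V) = 2 - V
1674*L(-3, -1*1) = 1674*(2 - (-1)) = 1674*(2 - 1*(-1)) = 1674*(2 + 1) = 1674*3 = 5022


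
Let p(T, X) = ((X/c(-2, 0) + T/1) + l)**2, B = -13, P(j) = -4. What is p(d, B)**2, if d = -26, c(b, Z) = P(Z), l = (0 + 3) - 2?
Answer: 57289761/256 ≈ 2.2379e+5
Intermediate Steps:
l = 1 (l = 3 - 2 = 1)
c(b, Z) = -4
p(T, X) = (1 + T - X/4)**2 (p(T, X) = ((X/(-4) + T/1) + 1)**2 = ((X*(-1/4) + T*1) + 1)**2 = ((-X/4 + T) + 1)**2 = ((T - X/4) + 1)**2 = (1 + T - X/4)**2)
p(d, B)**2 = ((-4 - 13 - 4*(-26))**2/16)**2 = ((-4 - 13 + 104)**2/16)**2 = ((1/16)*87**2)**2 = ((1/16)*7569)**2 = (7569/16)**2 = 57289761/256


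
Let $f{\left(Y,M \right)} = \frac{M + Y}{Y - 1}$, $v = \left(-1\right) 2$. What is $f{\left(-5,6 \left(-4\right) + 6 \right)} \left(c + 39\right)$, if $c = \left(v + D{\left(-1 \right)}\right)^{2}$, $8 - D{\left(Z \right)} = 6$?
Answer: $\frac{299}{2} \approx 149.5$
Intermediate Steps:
$D{\left(Z \right)} = 2$ ($D{\left(Z \right)} = 8 - 6 = 2$)
$v = -2$
$f{\left(Y,M \right)} = \frac{M + Y}{-1 + Y}$
$c = 0$ ($c = \left(-2 + 2\right)^{2} = 0^{2} = 0$)
$f{\left(-5,6 \left(-4\right) + 6 \right)} \left(c + 39\right) = \frac{\left(6 \left(-4\right) + 6\right) - 5}{-1 - 5} \left(0 + 39\right) = \frac{\left(-24 + 6\right) - 5}{-6} \cdot 39 = - \frac{-18 - 5}{6} \cdot 39 = \left(- \frac{1}{6}\right) \left(-23\right) 39 = \frac{23}{6} \cdot 39 = \frac{299}{2}$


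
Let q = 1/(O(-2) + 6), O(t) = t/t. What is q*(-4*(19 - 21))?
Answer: 8/7 ≈ 1.1429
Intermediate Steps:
O(t) = 1
q = ⅐ (q = 1/(1 + 6) = 1/7 = ⅐ ≈ 0.14286)
q*(-4*(19 - 21)) = (-4*(19 - 21))/7 = (-4*(-2))/7 = (⅐)*8 = 8/7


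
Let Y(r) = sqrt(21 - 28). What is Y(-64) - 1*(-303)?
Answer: 303 + I*sqrt(7) ≈ 303.0 + 2.6458*I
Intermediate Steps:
Y(r) = I*sqrt(7) (Y(r) = sqrt(-7) = I*sqrt(7))
Y(-64) - 1*(-303) = I*sqrt(7) - 1*(-303) = I*sqrt(7) + 303 = 303 + I*sqrt(7)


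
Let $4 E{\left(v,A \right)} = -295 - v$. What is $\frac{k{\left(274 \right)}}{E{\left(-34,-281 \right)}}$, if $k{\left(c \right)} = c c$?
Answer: $- \frac{300304}{261} \approx -1150.6$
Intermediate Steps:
$E{\left(v,A \right)} = - \frac{295}{4} - \frac{v}{4}$ ($E{\left(v,A \right)} = \frac{-295 - v}{4} = - \frac{295}{4} - \frac{v}{4}$)
$k{\left(c \right)} = c^{2}$
$\frac{k{\left(274 \right)}}{E{\left(-34,-281 \right)}} = \frac{274^{2}}{- \frac{295}{4} - - \frac{17}{2}} = \frac{75076}{- \frac{295}{4} + \frac{17}{2}} = \frac{75076}{- \frac{261}{4}} = 75076 \left(- \frac{4}{261}\right) = - \frac{300304}{261}$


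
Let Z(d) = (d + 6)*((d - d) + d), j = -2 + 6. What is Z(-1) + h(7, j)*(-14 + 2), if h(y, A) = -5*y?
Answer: 415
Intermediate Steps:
j = 4
Z(d) = d*(6 + d) (Z(d) = (6 + d)*(0 + d) = (6 + d)*d = d*(6 + d))
Z(-1) + h(7, j)*(-14 + 2) = -(6 - 1) + (-5*7)*(-14 + 2) = -1*5 - 35*(-12) = -5 + 420 = 415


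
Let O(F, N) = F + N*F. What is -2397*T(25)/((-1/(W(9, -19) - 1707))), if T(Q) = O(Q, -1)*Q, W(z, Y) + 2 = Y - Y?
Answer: 0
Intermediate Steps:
O(F, N) = F + F*N
W(z, Y) = -2 (W(z, Y) = -2 + (Y - Y) = -2 + 0 = -2)
T(Q) = 0 (T(Q) = (Q*(1 - 1))*Q = (Q*0)*Q = 0*Q = 0)
-2397*T(25)/((-1/(W(9, -19) - 1707))) = -0/((-1/(-2 - 1707))) = -0/((-1/(-1709))) = -0/((-1*(-1/1709))) = -0/1/1709 = -0*1709 = -2397*0 = 0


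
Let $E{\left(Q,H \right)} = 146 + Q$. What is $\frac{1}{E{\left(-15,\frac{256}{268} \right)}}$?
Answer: $\frac{1}{131} \approx 0.0076336$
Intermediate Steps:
$\frac{1}{E{\left(-15,\frac{256}{268} \right)}} = \frac{1}{146 - 15} = \frac{1}{131}$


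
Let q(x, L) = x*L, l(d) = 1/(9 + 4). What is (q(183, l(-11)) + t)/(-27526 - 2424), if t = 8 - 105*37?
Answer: 25109/194675 ≈ 0.12898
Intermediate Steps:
t = -3877 (t = 8 - 3885 = -3877)
l(d) = 1/13
q(x, L) = L*x
(q(183, l(-11)) + t)/(-27526 - 2424) = ((1/13)*183 - 3877)/(-27526 - 2424) = (183/13 - 3877)/(-29950) = -50218/13*(-1/29950) = 25109/194675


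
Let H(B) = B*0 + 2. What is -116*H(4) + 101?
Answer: -131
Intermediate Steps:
H(B) = 2 (H(B) = 0 + 2 = 2)
-116*H(4) + 101 = -116*2 + 101 = -232 + 101 = -131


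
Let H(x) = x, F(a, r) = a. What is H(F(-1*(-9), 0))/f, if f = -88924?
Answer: -9/88924 ≈ -0.00010121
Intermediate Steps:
H(F(-1*(-9), 0))/f = -1*(-9)/(-88924) = 9*(-1/88924) = -9/88924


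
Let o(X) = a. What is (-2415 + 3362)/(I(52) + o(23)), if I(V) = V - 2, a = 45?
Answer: 947/95 ≈ 9.9684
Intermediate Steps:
o(X) = 45
I(V) = -2 + V
(-2415 + 3362)/(I(52) + o(23)) = (-2415 + 3362)/((-2 + 52) + 45) = 947/(50 + 45) = 947/95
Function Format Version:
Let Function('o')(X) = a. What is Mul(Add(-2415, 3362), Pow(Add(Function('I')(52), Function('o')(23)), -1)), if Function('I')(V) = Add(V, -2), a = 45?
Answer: Rational(947, 95) ≈ 9.9684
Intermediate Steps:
Function('o')(X) = 45
Function('I')(V) = Add(-2, V)
Mul(Add(-2415, 3362), Pow(Add(Function('I')(52), Function('o')(23)), -1)) = Mul(Add(-2415, 3362), Pow(Add(Add(-2, 52), 45), -1)) = Mul(947, Pow(Add(50, 45), -1)) = Mul(947, Pow(95, -1)) = Mul(947, Rational(1, 95)) = Rational(947, 95)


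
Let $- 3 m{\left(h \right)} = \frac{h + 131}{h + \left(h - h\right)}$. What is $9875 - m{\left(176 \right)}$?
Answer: $\frac{5214307}{528} \approx 9875.6$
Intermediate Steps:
$m{\left(h \right)} = - \frac{131 + h}{3 h}$ ($m{\left(h \right)} = - \frac{\left(h + 131\right) \frac{1}{h + \left(h - h\right)}}{3} = - \frac{\left(131 + h\right) \frac{1}{h + 0}}{3} = - \frac{\left(131 + h\right) \frac{1}{h}}{3} = - \frac{\frac{1}{h} \left(131 + h\right)}{3} = - \frac{131 + h}{3 h}$)
$9875 - m{\left(176 \right)} = 9875 - \frac{-131 - 176}{3 \cdot 176} = 9875 - \frac{1}{3} \cdot \frac{1}{176} \left(-131 - 176\right) = 9875 - \frac{1}{3} \cdot \frac{1}{176} \left(-307\right) = 9875 - - \frac{307}{528} = 9875 + \frac{307}{528} = \frac{5214307}{528}$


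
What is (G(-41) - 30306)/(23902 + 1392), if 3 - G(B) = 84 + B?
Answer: -15173/12647 ≈ -1.1997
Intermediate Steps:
G(B) = -81 - B (G(B) = 3 - (84 + B) = 3 + (-84 - B) = -81 - B)
(G(-41) - 30306)/(23902 + 1392) = ((-81 - 1*(-41)) - 30306)/(23902 + 1392) = ((-81 + 41) - 30306)/25294 = (-40 - 30306)*(1/25294) = -30346*1/25294 = -15173/12647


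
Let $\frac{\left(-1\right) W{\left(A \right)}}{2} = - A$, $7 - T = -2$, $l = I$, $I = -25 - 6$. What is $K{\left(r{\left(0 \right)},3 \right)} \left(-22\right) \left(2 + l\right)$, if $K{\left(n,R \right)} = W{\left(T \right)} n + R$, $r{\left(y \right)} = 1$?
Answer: $13398$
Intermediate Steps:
$I = -31$
$l = -31$
$T = 9$ ($T = 7 - -2 = 7 + 2 = 9$)
$W{\left(A \right)} = 2 A$ ($W{\left(A \right)} = - 2 \left(- A\right) = 2 A$)
$K{\left(n,R \right)} = R + 18 n$ ($K{\left(n,R \right)} = 2 \cdot 9 n + R = 18 n + R = R + 18 n$)
$K{\left(r{\left(0 \right)},3 \right)} \left(-22\right) \left(2 + l\right) = \left(3 + 18 \cdot 1\right) \left(-22\right) \left(2 - 31\right) = \left(3 + 18\right) \left(-22\right) \left(-29\right) = 21 \left(-22\right) \left(-29\right) = \left(-462\right) \left(-29\right) = 13398$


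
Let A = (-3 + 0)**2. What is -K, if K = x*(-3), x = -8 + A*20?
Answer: 516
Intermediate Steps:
A = 9 (A = (-3)**2 = 9)
x = 172 (x = -8 + 9*20 = -8 + 180 = 172)
K = -516 (K = 172*(-3) = -516)
-K = -1*(-516) = 516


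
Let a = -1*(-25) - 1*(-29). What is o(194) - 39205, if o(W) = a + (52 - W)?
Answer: -39293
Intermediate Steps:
a = 54 (a = 25 + 29 = 54)
o(W) = 106 - W (o(W) = 54 + (52 - W) = 106 - W)
o(194) - 39205 = (106 - 1*194) - 39205 = (106 - 194) - 39205 = -88 - 39205 = -39293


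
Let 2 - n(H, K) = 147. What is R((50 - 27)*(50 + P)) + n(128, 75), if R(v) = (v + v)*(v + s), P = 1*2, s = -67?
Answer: 2700423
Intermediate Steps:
n(H, K) = -145 (n(H, K) = 2 - 1*147 = 2 - 147 = -145)
P = 2
R(v) = 2*v*(-67 + v) (R(v) = (v + v)*(v - 67) = (2*v)*(-67 + v) = 2*v*(-67 + v))
R((50 - 27)*(50 + P)) + n(128, 75) = 2*((50 - 27)*(50 + 2))*(-67 + (50 - 27)*(50 + 2)) - 145 = 2*(23*52)*(-67 + 23*52) - 145 = 2*1196*(-67 + 1196) - 145 = 2*1196*1129 - 145 = 2700568 - 145 = 2700423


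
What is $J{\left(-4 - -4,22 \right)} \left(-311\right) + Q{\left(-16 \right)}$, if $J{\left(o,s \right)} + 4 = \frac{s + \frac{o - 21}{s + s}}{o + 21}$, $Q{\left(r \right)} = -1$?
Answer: $\frac{854015}{924} \approx 924.26$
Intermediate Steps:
$J{\left(o,s \right)} = -4 + \frac{s + \frac{-21 + o}{2 s}}{21 + o}$ ($J{\left(o,s \right)} = -4 + \frac{s + \frac{o - 21}{s + s}}{o + 21} = -4 + \frac{s + \frac{-21 + o}{2 s}}{21 + o}$)
$J{\left(-4 - -4,22 \right)} \left(-311\right) + Q{\left(-16 \right)} = \frac{-21 - 0 - 3696 + 2 \cdot 22^{2} - 8 \left(-4 - -4\right) 22}{2 \cdot 22 \left(21 - 0\right)} \left(-311\right) - 1 = \frac{1}{2} \cdot \frac{1}{22} \frac{1}{21 + \left(-4 + 4\right)} \left(-21 + \left(-4 + 4\right) - 3696 + 2 \cdot 484 - 8 \left(-4 + 4\right) 22\right) \left(-311\right) - 1 = \frac{1}{2} \cdot \frac{1}{22} \frac{1}{21 + 0} \left(-21 + 0 - 3696 + 968 - 0 \cdot 22\right) \left(-311\right) - 1 = \frac{1}{2} \cdot \frac{1}{22} \cdot \frac{1}{21} \left(-21 + 0 - 3696 + 968 + 0\right) \left(-311\right) - 1 = \frac{1}{2} \cdot \frac{1}{22} \cdot \frac{1}{21} \left(-2749\right) \left(-311\right) - 1 = \left(- \frac{2749}{924}\right) \left(-311\right) - 1 = \frac{854939}{924} - 1 = \frac{854015}{924}$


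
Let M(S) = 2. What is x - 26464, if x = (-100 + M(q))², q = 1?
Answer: -16860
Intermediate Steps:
x = 9604 (x = (-100 + 2)² = (-98)² = 9604)
x - 26464 = 9604 - 26464 = -16860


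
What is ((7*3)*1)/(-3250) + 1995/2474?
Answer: 1607949/2010125 ≈ 0.79992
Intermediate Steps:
((7*3)*1)/(-3250) + 1995/2474 = (21*1)*(-1/3250) + 1995*(1/2474) = 21*(-1/3250) + 1995/2474 = -21/3250 + 1995/2474 = 1607949/2010125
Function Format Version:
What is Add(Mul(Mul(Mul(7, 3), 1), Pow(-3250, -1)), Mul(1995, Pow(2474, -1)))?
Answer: Rational(1607949, 2010125) ≈ 0.79992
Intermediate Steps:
Add(Mul(Mul(Mul(7, 3), 1), Pow(-3250, -1)), Mul(1995, Pow(2474, -1))) = Add(Mul(Mul(21, 1), Rational(-1, 3250)), Mul(1995, Rational(1, 2474))) = Add(Mul(21, Rational(-1, 3250)), Rational(1995, 2474)) = Add(Rational(-21, 3250), Rational(1995, 2474)) = Rational(1607949, 2010125)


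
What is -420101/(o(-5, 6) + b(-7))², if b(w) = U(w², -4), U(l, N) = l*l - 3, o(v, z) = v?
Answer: -420101/5726449 ≈ -0.073362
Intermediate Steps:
U(l, N) = -3 + l² (U(l, N) = l² - 3 = -3 + l²)
b(w) = -3 + w⁴ (b(w) = -3 + (w²)² = -3 + w⁴)
-420101/(o(-5, 6) + b(-7))² = -420101/(-5 + (-3 + (-7)⁴))² = -420101/(-5 + (-3 + 2401))² = -420101/(-5 + 2398)² = -420101/(2393²) = -420101/5726449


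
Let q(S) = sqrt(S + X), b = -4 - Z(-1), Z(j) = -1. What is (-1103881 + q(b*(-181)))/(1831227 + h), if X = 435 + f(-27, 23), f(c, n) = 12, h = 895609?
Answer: -1103881/2726836 + 3*sqrt(110)/2726836 ≈ -0.40481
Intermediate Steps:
b = -3 (b = -4 - 1*(-1) = -4 + 1 = -3)
X = 447 (X = 435 + 12 = 447)
q(S) = sqrt(447 + S) (q(S) = sqrt(S + 447) = sqrt(447 + S))
(-1103881 + q(b*(-181)))/(1831227 + h) = (-1103881 + sqrt(447 - 3*(-181)))/(1831227 + 895609) = (-1103881 + sqrt(447 + 543))/2726836 = (-1103881 + sqrt(990))*(1/2726836) = (-1103881 + 3*sqrt(110))*(1/2726836) = -1103881/2726836 + 3*sqrt(110)/2726836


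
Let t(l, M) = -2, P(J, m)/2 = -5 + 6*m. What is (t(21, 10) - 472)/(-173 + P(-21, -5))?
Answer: 158/81 ≈ 1.9506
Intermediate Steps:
P(J, m) = -10 + 12*m (P(J, m) = 2*(-5 + 6*m) = -10 + 12*m)
(t(21, 10) - 472)/(-173 + P(-21, -5)) = (-2 - 472)/(-173 + (-10 + 12*(-5))) = -474/(-173 + (-10 - 60)) = -474/(-173 - 70) = -474/(-243) = -474*(-1/243) = 158/81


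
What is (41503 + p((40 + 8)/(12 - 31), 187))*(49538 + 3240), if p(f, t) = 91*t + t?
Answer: 3098438046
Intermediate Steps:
p(f, t) = 92*t
(41503 + p((40 + 8)/(12 - 31), 187))*(49538 + 3240) = (41503 + 92*187)*(49538 + 3240) = (41503 + 17204)*52778 = 58707*52778 = 3098438046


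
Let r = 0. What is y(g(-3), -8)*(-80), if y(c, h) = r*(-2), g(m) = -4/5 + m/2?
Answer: 0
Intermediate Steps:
g(m) = -⅘ + m/2 (g(m) = -4*⅕ + m*(½) = -⅘ + m/2)
y(c, h) = 0 (y(c, h) = 0*(-2) = 0)
y(g(-3), -8)*(-80) = 0*(-80) = 0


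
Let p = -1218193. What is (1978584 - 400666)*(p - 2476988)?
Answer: -5830692613158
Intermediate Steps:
(1978584 - 400666)*(p - 2476988) = (1978584 - 400666)*(-1218193 - 2476988) = 1577918*(-3695181) = -5830692613158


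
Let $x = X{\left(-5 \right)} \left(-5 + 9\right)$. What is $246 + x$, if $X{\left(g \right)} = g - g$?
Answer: $246$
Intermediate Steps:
$X{\left(g \right)} = 0$
$x = 0$ ($x = 0 \left(-5 + 9\right) = 0 \cdot 4 = 0$)
$246 + x = 246 + 0 = 246$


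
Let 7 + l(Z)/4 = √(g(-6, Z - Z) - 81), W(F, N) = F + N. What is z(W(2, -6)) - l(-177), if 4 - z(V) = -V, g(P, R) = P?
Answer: 28 - 4*I*√87 ≈ 28.0 - 37.31*I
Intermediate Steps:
l(Z) = -28 + 4*I*√87 (l(Z) = -28 + 4*√(-6 - 81) = -28 + 4*√(-87) = -28 + 4*(I*√87) = -28 + 4*I*√87)
z(V) = 4 + V (z(V) = 4 - (-1)*V = 4 + V)
z(W(2, -6)) - l(-177) = (4 + (2 - 6)) - (-28 + 4*I*√87) = (4 - 4) + (28 - 4*I*√87) = 0 + (28 - 4*I*√87) = 28 - 4*I*√87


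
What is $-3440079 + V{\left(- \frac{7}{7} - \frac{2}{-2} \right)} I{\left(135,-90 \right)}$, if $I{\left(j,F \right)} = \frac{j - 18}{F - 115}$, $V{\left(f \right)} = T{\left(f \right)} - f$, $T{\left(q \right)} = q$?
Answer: $-3440079$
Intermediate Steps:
$V{\left(f \right)} = 0$ ($V{\left(f \right)} = f - f = 0$)
$I{\left(j,F \right)} = \frac{-18 + j}{-115 + F}$
$-3440079 + V{\left(- \frac{7}{7} - \frac{2}{-2} \right)} I{\left(135,-90 \right)} = -3440079 + 0 \frac{-18 + 135}{-115 - 90} = -3440079 + 0 \frac{1}{-205} \cdot 117 = -3440079 + 0 \left(\left(- \frac{1}{205}\right) 117\right) = -3440079 + 0 \left(- \frac{117}{205}\right) = -3440079 + 0 = -3440079$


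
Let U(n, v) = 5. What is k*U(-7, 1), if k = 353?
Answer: 1765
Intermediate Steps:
k*U(-7, 1) = 353*5 = 1765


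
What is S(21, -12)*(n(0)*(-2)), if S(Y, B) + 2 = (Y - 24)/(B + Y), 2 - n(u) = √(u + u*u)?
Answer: 28/3 ≈ 9.3333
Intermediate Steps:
n(u) = 2 - √(u + u²) (n(u) = 2 - √(u + u*u) = 2 - √(u + u²))
S(Y, B) = -2 + (-24 + Y)/(B + Y) (S(Y, B) = -2 + (Y - 24)/(B + Y) = -2 + (-24 + Y)/(B + Y))
S(21, -12)*(n(0)*(-2)) = ((-24 - 1*21 - 2*(-12))/(-12 + 21))*((2 - √(0*(1 + 0)))*(-2)) = ((-24 - 21 + 24)/9)*((2 - √(0*1))*(-2)) = ((⅑)*(-21))*((2 - √0)*(-2)) = -7*(2 - 1*0)*(-2)/3 = -7*(2 + 0)*(-2)/3 = -14*(-2)/3 = -7/3*(-4) = 28/3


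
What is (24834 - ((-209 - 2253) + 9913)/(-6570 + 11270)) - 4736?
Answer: 94453149/4700 ≈ 20096.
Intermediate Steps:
(24834 - ((-209 - 2253) + 9913)/(-6570 + 11270)) - 4736 = (24834 - (-2462 + 9913)/4700) - 4736 = (24834 - 7451/4700) - 4736 = 116712349/4700 - 4736 = 94453149/4700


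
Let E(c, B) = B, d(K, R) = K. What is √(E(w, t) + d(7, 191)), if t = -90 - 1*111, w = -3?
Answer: I*√194 ≈ 13.928*I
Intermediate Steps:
t = -201 (t = -90 - 111 = -201)
√(E(w, t) + d(7, 191)) = √(-201 + 7) = √(-194) = I*√194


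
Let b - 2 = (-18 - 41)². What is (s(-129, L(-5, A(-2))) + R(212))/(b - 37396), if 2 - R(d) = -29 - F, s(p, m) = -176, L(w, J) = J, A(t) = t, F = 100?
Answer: 45/33913 ≈ 0.0013269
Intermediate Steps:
R(d) = 131 (R(d) = 2 - (-29 - 1*100) = 2 - (-29 - 100) = 2 - 1*(-129) = 2 + 129 = 131)
b = 3483 (b = 2 + (-18 - 41)² = 2 + (-59)² = 2 + 3481 = 3483)
(s(-129, L(-5, A(-2))) + R(212))/(b - 37396) = (-176 + 131)/(3483 - 37396) = -45/(-33913) = -45*(-1/33913) = 45/33913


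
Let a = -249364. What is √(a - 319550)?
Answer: I*√568914 ≈ 754.26*I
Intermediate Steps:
√(a - 319550) = √(-249364 - 319550) = √(-568914) = I*√568914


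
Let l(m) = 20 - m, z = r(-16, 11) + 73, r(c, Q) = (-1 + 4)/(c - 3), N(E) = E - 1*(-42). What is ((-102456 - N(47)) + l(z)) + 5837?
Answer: -1838456/19 ≈ -96761.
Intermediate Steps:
N(E) = 42 + E (N(E) = E + 42 = 42 + E)
r(c, Q) = 3/(-3 + c)
z = 1384/19 (z = 3/(-3 - 16) + 73 = 3/(-19) + 73 = 3*(-1/19) + 73 = -3/19 + 73 = 1384/19 ≈ 72.842)
((-102456 - N(47)) + l(z)) + 5837 = ((-102456 - (42 + 47)) + (20 - 1*1384/19)) + 5837 = ((-102456 - 1*89) + (20 - 1384/19)) + 5837 = ((-102456 - 89) - 1004/19) + 5837 = (-102545 - 1004/19) + 5837 = -1949359/19 + 5837 = -1838456/19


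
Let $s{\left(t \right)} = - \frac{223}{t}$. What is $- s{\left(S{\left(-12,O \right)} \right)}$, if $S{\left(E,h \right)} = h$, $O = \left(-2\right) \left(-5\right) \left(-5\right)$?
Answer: $- \frac{223}{50} \approx -4.46$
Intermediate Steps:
$O = -50$ ($O = 10 \left(-5\right) = -50$)
$- s{\left(S{\left(-12,O \right)} \right)} = - \frac{-223}{-50} = - \frac{\left(-223\right) \left(-1\right)}{50} = \left(-1\right) \frac{223}{50} = - \frac{223}{50}$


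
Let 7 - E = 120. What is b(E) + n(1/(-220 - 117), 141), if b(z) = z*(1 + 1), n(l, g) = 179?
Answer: -47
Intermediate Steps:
E = -113 (E = 7 - 1*120 = 7 - 120 = -113)
b(z) = 2*z (b(z) = z*2 = 2*z)
b(E) + n(1/(-220 - 117), 141) = 2*(-113) + 179 = -226 + 179 = -47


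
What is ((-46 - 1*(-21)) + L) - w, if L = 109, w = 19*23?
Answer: -353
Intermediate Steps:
w = 437
((-46 - 1*(-21)) + L) - w = ((-46 - 1*(-21)) + 109) - 1*437 = ((-46 + 21) + 109) - 437 = (-25 + 109) - 437 = 84 - 437 = -353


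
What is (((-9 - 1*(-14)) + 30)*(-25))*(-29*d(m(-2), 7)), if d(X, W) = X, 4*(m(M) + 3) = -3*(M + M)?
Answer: 0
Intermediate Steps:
m(M) = -3 - 3*M/2 (m(M) = -3 + (-3*(M + M))/4 = -3 + (-6*M)/4 = -3 - 3*M/2)
(((-9 - 1*(-14)) + 30)*(-25))*(-29*d(m(-2), 7)) = (((-9 - 1*(-14)) + 30)*(-25))*(-29*(-3 - 3/2*(-2))) = (((-9 + 14) + 30)*(-25))*(-29*(-3 + 3)) = ((5 + 30)*(-25))*(-29*0) = (35*(-25))*0 = -875*0 = 0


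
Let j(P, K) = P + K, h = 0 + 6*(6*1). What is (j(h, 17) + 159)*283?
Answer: 59996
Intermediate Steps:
h = 36 (h = 0 + 6*6 = 0 + 36 = 36)
j(P, K) = K + P
(j(h, 17) + 159)*283 = ((17 + 36) + 159)*283 = (53 + 159)*283 = 212*283 = 59996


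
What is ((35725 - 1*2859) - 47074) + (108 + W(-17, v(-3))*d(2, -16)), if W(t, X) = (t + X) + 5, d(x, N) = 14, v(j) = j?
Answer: -14310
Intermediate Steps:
W(t, X) = 5 + X + t (W(t, X) = (X + t) + 5 = 5 + X + t)
((35725 - 1*2859) - 47074) + (108 + W(-17, v(-3))*d(2, -16)) = ((35725 - 1*2859) - 47074) + (108 + (5 - 3 - 17)*14) = ((35725 - 2859) - 47074) + (108 - 15*14) = (32866 - 47074) + (108 - 210) = -14208 - 102 = -14310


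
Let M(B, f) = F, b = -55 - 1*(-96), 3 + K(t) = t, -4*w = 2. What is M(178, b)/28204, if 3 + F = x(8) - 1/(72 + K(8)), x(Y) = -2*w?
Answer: -155/2171708 ≈ -7.1372e-5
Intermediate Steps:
w = -½ (w = -¼*2 = -½ ≈ -0.50000)
x(Y) = 1 (x(Y) = -2*(-½) = 1)
K(t) = -3 + t
b = 41 (b = -55 + 96 = 41)
F = -155/77 (F = -3 + (1 - 1/(72 + (-3 + 8))) = -3 + (1 - 1/(72 + 5)) = -3 + (1 - 1/77) = -3 + 76/77 = -155/77 ≈ -2.0130)
M(B, f) = -155/77
M(178, b)/28204 = -155/77/28204 = -155/77*1/28204 = -155/2171708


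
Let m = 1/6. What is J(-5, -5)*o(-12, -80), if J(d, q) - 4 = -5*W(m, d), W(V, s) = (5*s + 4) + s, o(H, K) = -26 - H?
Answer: -1876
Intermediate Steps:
m = ⅙ ≈ 0.16667
W(V, s) = 4 + 6*s (W(V, s) = (4 + 5*s) + s = 4 + 6*s)
J(d, q) = -16 - 30*d (J(d, q) = 4 - 5*(4 + 6*d) = 4 + (-20 - 30*d) = -16 - 30*d)
J(-5, -5)*o(-12, -80) = (-16 - 30*(-5))*(-26 - 1*(-12)) = (-16 + 150)*(-26 + 12) = 134*(-14) = -1876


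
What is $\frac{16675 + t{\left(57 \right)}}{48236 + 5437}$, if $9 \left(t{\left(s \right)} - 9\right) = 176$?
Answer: $\frac{150332}{483057} \approx 0.31121$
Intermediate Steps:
$t{\left(s \right)} = \frac{257}{9}$ ($t{\left(s \right)} = 9 + \frac{1}{9} \cdot 176 = 9 + \frac{176}{9} = \frac{257}{9}$)
$\frac{16675 + t{\left(57 \right)}}{48236 + 5437} = \frac{16675 + \frac{257}{9}}{48236 + 5437} = \frac{150332}{9 \cdot 53673} = \frac{150332}{9} \cdot \frac{1}{53673} = \frac{150332}{483057}$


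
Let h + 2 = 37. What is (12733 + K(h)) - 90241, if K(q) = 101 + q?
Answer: -77372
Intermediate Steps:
h = 35 (h = -2 + 37 = 35)
(12733 + K(h)) - 90241 = (12733 + (101 + 35)) - 90241 = (12733 + 136) - 90241 = 12869 - 90241 = -77372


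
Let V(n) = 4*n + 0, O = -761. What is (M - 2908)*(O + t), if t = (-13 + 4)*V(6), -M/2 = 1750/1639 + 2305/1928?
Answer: 4495939316951/1579996 ≈ 2.8455e+6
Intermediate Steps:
V(n) = 4*n
M = -7151895/1579996 (M = -2*(1750/1639 + 2305/1928) = -2*7151895/3159992 = -7151895/1579996 ≈ -4.5265)
t = -216 (t = (-13 + 4)*(4*6) = -9*24 = -216)
(M - 2908)*(O + t) = (-7151895/1579996 - 2908)*(-761 - 216) = -4601780263/1579996*(-977) = 4495939316951/1579996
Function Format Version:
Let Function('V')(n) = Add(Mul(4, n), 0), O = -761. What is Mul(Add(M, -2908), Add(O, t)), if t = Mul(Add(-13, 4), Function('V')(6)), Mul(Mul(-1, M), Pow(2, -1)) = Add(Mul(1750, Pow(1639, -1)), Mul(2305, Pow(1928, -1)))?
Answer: Rational(4495939316951, 1579996) ≈ 2.8455e+6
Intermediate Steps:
Function('V')(n) = Mul(4, n)
M = Rational(-7151895, 1579996) (M = Mul(-2, Add(Mul(1750, Pow(1639, -1)), Mul(2305, Pow(1928, -1)))) = Mul(-2, Add(Mul(1750, Rational(1, 1639)), Mul(2305, Rational(1, 1928)))) = Mul(-2, Add(Rational(1750, 1639), Rational(2305, 1928))) = Mul(-2, Rational(7151895, 3159992)) = Rational(-7151895, 1579996) ≈ -4.5265)
t = -216 (t = Mul(Add(-13, 4), Mul(4, 6)) = Mul(-9, 24) = -216)
Mul(Add(M, -2908), Add(O, t)) = Mul(Add(Rational(-7151895, 1579996), -2908), Add(-761, -216)) = Mul(Rational(-4601780263, 1579996), -977) = Rational(4495939316951, 1579996)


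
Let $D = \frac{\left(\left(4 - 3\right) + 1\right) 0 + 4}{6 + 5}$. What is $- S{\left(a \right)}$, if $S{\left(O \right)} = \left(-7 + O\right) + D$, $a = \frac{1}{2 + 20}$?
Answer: $\frac{145}{22} \approx 6.5909$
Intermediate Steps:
$a = \frac{1}{22} \approx 0.045455$
$D = \frac{4}{11}$ ($D = \frac{\left(1 + 1\right) 0 + 4}{11} = \left(2 \cdot 0 + 4\right) \frac{1}{11} = \left(0 + 4\right) \frac{1}{11} = 4 \cdot \frac{1}{11} = \frac{4}{11} \approx 0.36364$)
$S{\left(O \right)} = - \frac{73}{11} + O$ ($S{\left(O \right)} = \left(-7 + O\right) + \frac{4}{11} = - \frac{73}{11} + O$)
$- S{\left(a \right)} = - (- \frac{73}{11} + \frac{1}{22}) = \left(-1\right) \left(- \frac{145}{22}\right) = \frac{145}{22}$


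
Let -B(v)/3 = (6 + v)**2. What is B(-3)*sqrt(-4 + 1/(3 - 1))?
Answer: -27*I*sqrt(14)/2 ≈ -50.512*I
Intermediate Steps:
B(v) = -3*(6 + v)**2
B(-3)*sqrt(-4 + 1/(3 - 1)) = (-3*(6 - 3)**2)*sqrt(-4 + 1/(3 - 1)) = (-3*3**2)*sqrt(-4 + 1/2) = (-3*9)*sqrt(-4 + 1/2) = -27*I*sqrt(14)/2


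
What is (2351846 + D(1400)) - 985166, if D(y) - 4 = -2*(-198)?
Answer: 1367080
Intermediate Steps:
D(y) = 400 (D(y) = 4 - 2*(-198) = 4 + 396 = 400)
(2351846 + D(1400)) - 985166 = (2351846 + 400) - 985166 = 2352246 - 985166 = 1367080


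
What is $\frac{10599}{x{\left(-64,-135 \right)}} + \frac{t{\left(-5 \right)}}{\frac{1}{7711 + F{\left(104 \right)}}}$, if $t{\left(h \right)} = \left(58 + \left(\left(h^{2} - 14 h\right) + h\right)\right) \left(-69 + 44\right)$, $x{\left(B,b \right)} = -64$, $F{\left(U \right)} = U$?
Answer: $- \frac{1850602599}{64} \approx -2.8916 \cdot 10^{7}$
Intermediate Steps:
$t{\left(h \right)} = -1450 - 25 h^{2} + 325 h$ ($t{\left(h \right)} = \left(58 + \left(h^{2} - 13 h\right)\right) \left(-25\right) = \left(58 + h^{2} - 13 h\right) \left(-25\right) = -1450 - 25 h^{2} + 325 h$)
$\frac{10599}{x{\left(-64,-135 \right)}} + \frac{t{\left(-5 \right)}}{\frac{1}{7711 + F{\left(104 \right)}}} = \frac{10599}{-64} + \frac{-1450 - 25 \left(-5\right)^{2} + 325 \left(-5\right)}{\frac{1}{7711 + 104}} = 10599 \left(- \frac{1}{64}\right) + \frac{-1450 - 625 - 1625}{\frac{1}{7815}} = - \frac{10599}{64} + \left(-1450 - 625 - 1625\right) \frac{1}{\frac{1}{7815}} = - \frac{10599}{64} - 28915500 = - \frac{1850602599}{64}$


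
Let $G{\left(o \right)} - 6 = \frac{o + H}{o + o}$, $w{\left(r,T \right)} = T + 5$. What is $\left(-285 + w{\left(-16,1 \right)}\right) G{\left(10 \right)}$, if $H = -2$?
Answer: $- \frac{8928}{5} \approx -1785.6$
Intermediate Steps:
$w{\left(r,T \right)} = 5 + T$
$G{\left(o \right)} = 6 + \frac{-2 + o}{2 o}$ ($G{\left(o \right)} = 6 + \frac{o - 2}{o + o} = 6 + \frac{-2 + o}{2 o}$)
$\left(-285 + w{\left(-16,1 \right)}\right) G{\left(10 \right)} = \left(-285 + \left(5 + 1\right)\right) \left(\frac{13}{2} - \frac{1}{10}\right) = \left(-285 + 6\right) \left(\frac{13}{2} - \frac{1}{10}\right) = - 279 \left(\frac{13}{2} - \frac{1}{10}\right) = \left(-279\right) \frac{32}{5} = - \frac{8928}{5}$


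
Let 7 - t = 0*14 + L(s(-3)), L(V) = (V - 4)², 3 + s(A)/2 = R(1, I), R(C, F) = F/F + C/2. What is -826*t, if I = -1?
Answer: 34692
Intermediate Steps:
R(C, F) = 1 + C/2 (R(C, F) = 1 + C*(½) = 1 + C/2)
s(A) = -3 (s(A) = -6 + 2*(1 + (½)*1) = -6 + 2*(1 + ½) = -6 + 2*(3/2) = -6 + 3 = -3)
L(V) = (-4 + V)²
t = -42 (t = 7 - (0*14 + (-4 - 3)²) = 7 - (0 + (-7)²) = 7 - (0 + 49) = 7 - 1*49 = 7 - 49 = -42)
-826*t = -826*(-42) = 34692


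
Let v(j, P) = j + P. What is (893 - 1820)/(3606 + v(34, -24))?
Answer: -927/3616 ≈ -0.25636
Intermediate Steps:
v(j, P) = P + j
(893 - 1820)/(3606 + v(34, -24)) = (893 - 1820)/(3606 + (-24 + 34)) = -927/(3606 + 10) = -927/3616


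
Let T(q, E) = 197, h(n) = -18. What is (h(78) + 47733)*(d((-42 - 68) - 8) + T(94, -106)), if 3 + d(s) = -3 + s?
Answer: 3483195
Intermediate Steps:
d(s) = -6 + s (d(s) = -3 + (-3 + s) = -6 + s)
(h(78) + 47733)*(d((-42 - 68) - 8) + T(94, -106)) = (-18 + 47733)*((-6 + ((-42 - 68) - 8)) + 197) = 47715*((-6 + (-110 - 8)) + 197) = 47715*((-6 - 118) + 197) = 47715*(-124 + 197) = 47715*73 = 3483195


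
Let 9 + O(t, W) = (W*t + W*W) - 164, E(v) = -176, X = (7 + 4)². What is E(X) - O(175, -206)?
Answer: -6389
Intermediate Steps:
X = 121 (X = 11² = 121)
O(t, W) = -173 + W² + W*t (O(t, W) = -9 + ((W*t + W*W) - 164) = -9 + ((W*t + W²) - 164) = -9 + ((W² + W*t) - 164) = -9 + (-164 + W² + W*t) = -173 + W² + W*t)
E(X) - O(175, -206) = -176 - (-173 + (-206)² - 206*175) = -176 - (-173 + 42436 - 36050) = -176 - 1*6213 = -176 - 6213 = -6389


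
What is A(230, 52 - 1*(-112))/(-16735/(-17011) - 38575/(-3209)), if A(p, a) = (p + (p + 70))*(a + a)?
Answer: 474481494908/35495097 ≈ 13368.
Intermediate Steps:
A(p, a) = 2*a*(70 + 2*p) (A(p, a) = (p + (70 + p))*(2*a) = (70 + 2*p)*(2*a) = 2*a*(70 + 2*p))
A(230, 52 - 1*(-112))/(-16735/(-17011) - 38575/(-3209)) = (4*(52 - 1*(-112))*(35 + 230))/(-16735/(-17011) - 38575/(-3209)) = (4*(52 + 112)*265)/(-16735*(-1/17011) - 38575*(-1/3209)) = (4*164*265)/(16735/17011 + 38575/3209) = 173840/(709901940/54588299) = 173840*(54588299/709901940) = 474481494908/35495097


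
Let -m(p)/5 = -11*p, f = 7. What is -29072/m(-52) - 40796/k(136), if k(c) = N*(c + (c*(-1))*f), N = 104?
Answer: 12422321/1166880 ≈ 10.646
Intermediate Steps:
m(p) = 55*p (m(p) = -(-55)*p = 55*p)
k(c) = -624*c (k(c) = 104*(c + (c*(-1))*7) = 104*(c - c*7) = 104*(c - 7*c) = 104*(-6*c) = -624*c)
-29072/m(-52) - 40796/k(136) = -29072/(55*(-52)) - 40796/((-624*136)) = -29072/(-2860) - 40796/(-84864) = -29072*(-1/2860) - 40796*(-1/84864) = 7268/715 + 10199/21216 = 12422321/1166880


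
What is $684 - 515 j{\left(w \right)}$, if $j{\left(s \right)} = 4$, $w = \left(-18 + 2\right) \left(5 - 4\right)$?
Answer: $-1376$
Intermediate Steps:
$w = -16$ ($w = \left(-16\right) 1 = -16$)
$684 - 515 j{\left(w \right)} = 684 - 2060 = -1376$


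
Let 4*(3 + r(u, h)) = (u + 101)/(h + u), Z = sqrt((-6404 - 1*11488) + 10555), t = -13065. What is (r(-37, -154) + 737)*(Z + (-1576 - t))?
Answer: 1610505042/191 + 140178*I*sqrt(7337)/191 ≈ 8.432e+6 + 62865.0*I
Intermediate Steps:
Z = I*sqrt(7337) (Z = sqrt((-6404 - 11488) + 10555) = sqrt(-17892 + 10555) = sqrt(-7337) = I*sqrt(7337) ≈ 85.656*I)
r(u, h) = -3 + (101 + u)/(4*(h + u)) (r(u, h) = -3 + ((u + 101)/(h + u))/4 = -3 + ((101 + u)/(h + u))/4 = -3 + (101 + u)/(4*(h + u)))
(r(-37, -154) + 737)*(Z + (-1576 - t)) = ((101 - 12*(-154) - 11*(-37))/(4*(-154 - 37)) + 737)*(I*sqrt(7337) + (-1576 - 1*(-13065))) = ((1/4)*(101 + 1848 + 407)/(-191) + 737)*(I*sqrt(7337) + (-1576 + 13065)) = ((1/4)*(-1/191)*2356 + 737)*(I*sqrt(7337) + 11489) = (-589/191 + 737)*(11489 + I*sqrt(7337)) = 140178*(11489 + I*sqrt(7337))/191 = 1610505042/191 + 140178*I*sqrt(7337)/191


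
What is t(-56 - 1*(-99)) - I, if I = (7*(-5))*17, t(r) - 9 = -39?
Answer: 565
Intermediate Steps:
t(r) = -30 (t(r) = 9 - 39 = -30)
I = -595 (I = -35*17 = -595)
t(-56 - 1*(-99)) - I = -30 - 1*(-595) = -30 + 595 = 565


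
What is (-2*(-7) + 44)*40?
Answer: 2320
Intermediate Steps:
(-2*(-7) + 44)*40 = (14 + 44)*40 = 58*40 = 2320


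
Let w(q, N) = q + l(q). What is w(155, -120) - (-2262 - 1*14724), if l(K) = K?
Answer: 17296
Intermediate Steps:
w(q, N) = 2*q (w(q, N) = q + q = 2*q)
w(155, -120) - (-2262 - 1*14724) = 2*155 - (-2262 - 1*14724) = 310 - (-2262 - 14724) = 310 - 1*(-16986) = 310 + 16986 = 17296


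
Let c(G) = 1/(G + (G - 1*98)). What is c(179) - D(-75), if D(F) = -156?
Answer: 40561/260 ≈ 156.00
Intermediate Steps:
c(G) = 1/(-98 + 2*G) (c(G) = 1/(G + (G - 98)) = 1/(G + (-98 + G)) = 1/(-98 + 2*G))
c(179) - D(-75) = 1/(2*(-49 + 179)) - 1*(-156) = (1/2)/130 + 156 = (1/2)*(1/130) + 156 = 1/260 + 156 = 40561/260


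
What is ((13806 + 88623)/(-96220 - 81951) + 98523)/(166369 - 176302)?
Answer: -5851279668/589924181 ≈ -9.9187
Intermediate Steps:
((13806 + 88623)/(-96220 - 81951) + 98523)/(166369 - 176302) = (102429/(-178171) + 98523)/(-9933) = (102429*(-1/178171) + 98523)*(-1/9933) = (-102429/178171 + 98523)*(-1/9933) = (17553839004/178171)*(-1/9933) = -5851279668/589924181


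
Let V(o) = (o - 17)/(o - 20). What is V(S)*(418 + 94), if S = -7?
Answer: 4096/9 ≈ 455.11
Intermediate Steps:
V(o) = (-17 + o)/(-20 + o)
V(S)*(418 + 94) = ((-17 - 7)/(-20 - 7))*(418 + 94) = (-24/(-27))*512 = -1/27*(-24)*512 = (8/9)*512 = 4096/9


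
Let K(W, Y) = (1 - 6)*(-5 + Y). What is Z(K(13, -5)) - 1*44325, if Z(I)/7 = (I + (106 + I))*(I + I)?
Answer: 99875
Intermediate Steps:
K(W, Y) = 25 - 5*Y (K(W, Y) = -5*(-5 + Y) = 25 - 5*Y)
Z(I) = 14*I*(106 + 2*I) (Z(I) = 7*((I + (106 + I))*(I + I)) = 7*((106 + 2*I)*(2*I)) = 7*(2*I*(106 + 2*I)) = 14*I*(106 + 2*I))
Z(K(13, -5)) - 1*44325 = 28*(25 - 5*(-5))*(53 + (25 - 5*(-5))) - 1*44325 = 28*(25 + 25)*(53 + (25 + 25)) - 44325 = 28*50*(53 + 50) - 44325 = 28*50*103 - 44325 = 144200 - 44325 = 99875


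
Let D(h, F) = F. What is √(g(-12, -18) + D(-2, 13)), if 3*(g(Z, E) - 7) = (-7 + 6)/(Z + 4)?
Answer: √2886/12 ≈ 4.4768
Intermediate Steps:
g(Z, E) = 7 - 1/(3*(4 + Z)) (g(Z, E) = 7 + ((-7 + 6)/(Z + 4))/3 = 7 + (-1/(4 + Z))/3 = 7 - 1/(3*(4 + Z)))
√(g(-12, -18) + D(-2, 13)) = √((83 + 21*(-12))/(3*(4 - 12)) + 13) = √((⅓)*(83 - 252)/(-8) + 13) = √((⅓)*(-⅛)*(-169) + 13) = √(169/24 + 13) = √(481/24) = √2886/12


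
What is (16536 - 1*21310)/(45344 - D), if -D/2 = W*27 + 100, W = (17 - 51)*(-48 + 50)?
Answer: -2387/20936 ≈ -0.11401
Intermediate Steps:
W = -68 (W = -34*2 = -68)
D = 3472 (D = -2*(-68*27 + 100) = -2*(-1836 + 100) = -2*(-1736) = 3472)
(16536 - 1*21310)/(45344 - D) = (16536 - 1*21310)/(45344 - 1*3472) = (16536 - 21310)/(45344 - 3472) = -4774/41872 = -4774*1/41872 = -2387/20936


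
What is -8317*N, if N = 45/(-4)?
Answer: 374265/4 ≈ 93566.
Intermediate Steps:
N = -45/4 (N = 45*(-1/4) = -45/4 ≈ -11.250)
-8317*N = -8317*(-45/4) = 374265/4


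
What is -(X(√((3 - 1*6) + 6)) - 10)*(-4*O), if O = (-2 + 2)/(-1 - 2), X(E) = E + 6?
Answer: 0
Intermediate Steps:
X(E) = 6 + E
O = 0 (O = 0/(-3) = 0*(-⅓) = 0)
-(X(√((3 - 1*6) + 6)) - 10)*(-4*O) = -((6 + √((3 - 1*6) + 6)) - 10)*(-4*0) = -((6 + √((3 - 6) + 6)) - 10)*0 = -((6 + √(-3 + 6)) - 10)*0 = -((6 + √3) - 10)*0 = -(-4 + √3)*0 = -1*0 = 0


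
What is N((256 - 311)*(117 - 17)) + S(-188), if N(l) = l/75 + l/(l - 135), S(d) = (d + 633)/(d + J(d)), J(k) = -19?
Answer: -755725/10143 ≈ -74.507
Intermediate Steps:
S(d) = (633 + d)/(-19 + d) (S(d) = (d + 633)/(d - 19) = (633 + d)/(-19 + d))
N(l) = l/75 + l/(-135 + l) (N(l) = l*(1/75) + l/(-135 + l) = l/75 + l/(-135 + l))
N((256 - 311)*(117 - 17)) + S(-188) = ((256 - 311)*(117 - 17))*(-60 + (256 - 311)*(117 - 17))/(75*(-135 + (256 - 311)*(117 - 17))) + (633 - 188)/(-19 - 188) = (-55*100)*(-60 - 55*100)/(75*(-135 - 55*100)) + 445/(-207) = (1/75)*(-5500)*(-60 - 5500)/(-135 - 5500) - 1/207*445 = (1/75)*(-5500)*(-5560)/(-5635) - 445/207 = (1/75)*(-5500)*(-1/5635)*(-5560) - 445/207 = -244640/3381 - 445/207 = -755725/10143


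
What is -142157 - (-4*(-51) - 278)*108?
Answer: -134165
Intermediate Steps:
-142157 - (-4*(-51) - 278)*108 = -142157 - (204 - 278)*108 = -142157 - (-74)*108 = -142157 - 1*(-7992) = -142157 + 7992 = -134165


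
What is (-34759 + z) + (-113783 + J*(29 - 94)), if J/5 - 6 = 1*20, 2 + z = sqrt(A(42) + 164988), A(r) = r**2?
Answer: -156994 + 12*sqrt(1158) ≈ -1.5659e+5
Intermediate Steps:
z = -2 + 12*sqrt(1158) (z = -2 + sqrt(42**2 + 164988) = -2 + sqrt(1764 + 164988) = -2 + sqrt(166752) = -2 + 12*sqrt(1158) ≈ 406.35)
J = 130 (J = 30 + 5*(1*20) = 30 + 5*20 = 30 + 100 = 130)
(-34759 + z) + (-113783 + J*(29 - 94)) = (-34759 + (-2 + 12*sqrt(1158))) + (-113783 + 130*(29 - 94)) = (-34761 + 12*sqrt(1158)) + (-113783 + 130*(-65)) = (-34761 + 12*sqrt(1158)) + (-113783 - 8450) = (-34761 + 12*sqrt(1158)) - 122233 = -156994 + 12*sqrt(1158)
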